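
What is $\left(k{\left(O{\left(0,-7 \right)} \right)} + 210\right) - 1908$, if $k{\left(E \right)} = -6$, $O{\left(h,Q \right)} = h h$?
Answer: $-1704$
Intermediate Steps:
$O{\left(h,Q \right)} = h^{2}$
$\left(k{\left(O{\left(0,-7 \right)} \right)} + 210\right) - 1908 = \left(-6 + 210\right) - 1908 = 204 - 1908 = -1704$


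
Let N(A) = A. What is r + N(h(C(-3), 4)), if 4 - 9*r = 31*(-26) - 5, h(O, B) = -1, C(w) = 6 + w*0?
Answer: 806/9 ≈ 89.556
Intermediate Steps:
C(w) = 6 (C(w) = 6 + 0 = 6)
r = 815/9 (r = 4/9 - (31*(-26) - 5)/9 = 4/9 - (-806 - 5)/9 = 4/9 - ⅑*(-811) = 4/9 + 811/9 = 815/9 ≈ 90.556)
r + N(h(C(-3), 4)) = 815/9 - 1 = 806/9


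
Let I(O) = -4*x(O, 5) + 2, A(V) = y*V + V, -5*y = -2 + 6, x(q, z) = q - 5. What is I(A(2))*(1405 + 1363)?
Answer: 282336/5 ≈ 56467.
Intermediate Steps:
x(q, z) = -5 + q
y = -4/5 (y = -(-2 + 6)/5 = -1/5*4 = -4/5 ≈ -0.80000)
A(V) = V/5 (A(V) = -4*V/5 + V = V/5)
I(O) = 22 - 4*O (I(O) = -4*(-5 + O) + 2 = (20 - 4*O) + 2 = 22 - 4*O)
I(A(2))*(1405 + 1363) = (22 - 4*2/5)*(1405 + 1363) = (22 - 4*2/5)*2768 = (22 - 8/5)*2768 = (102/5)*2768 = 282336/5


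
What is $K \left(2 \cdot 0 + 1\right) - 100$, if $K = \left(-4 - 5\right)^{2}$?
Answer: $-19$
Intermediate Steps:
$K = 81$ ($K = \left(-9\right)^{2} = 81$)
$K \left(2 \cdot 0 + 1\right) - 100 = 81 \left(2 \cdot 0 + 1\right) - 100 = 81 \left(0 + 1\right) - 100 = 81 \cdot 1 - 100 = 81 - 100 = -19$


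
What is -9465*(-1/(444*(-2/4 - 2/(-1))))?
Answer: 3155/222 ≈ 14.212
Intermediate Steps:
-9465*(-1/(444*(-2/4 - 2/(-1)))) = -9465*(-1/(444*(-2*1/4 - 2*(-1)))) = -9465*(-1/(444*(-1/2 + 2))) = -9465/((3/2)*(-444)) = -9465/(-666) = -9465*(-1/666) = 3155/222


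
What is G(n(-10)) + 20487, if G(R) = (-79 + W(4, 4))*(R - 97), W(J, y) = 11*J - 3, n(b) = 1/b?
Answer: 120884/5 ≈ 24177.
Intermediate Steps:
W(J, y) = -3 + 11*J
G(R) = 3686 - 38*R (G(R) = (-79 + (-3 + 11*4))*(R - 97) = (-79 + (-3 + 44))*(-97 + R) = (-79 + 41)*(-97 + R) = -38*(-97 + R) = 3686 - 38*R)
G(n(-10)) + 20487 = (3686 - 38/(-10)) + 20487 = (3686 - 38*(-⅒)) + 20487 = (3686 + 19/5) + 20487 = 18449/5 + 20487 = 120884/5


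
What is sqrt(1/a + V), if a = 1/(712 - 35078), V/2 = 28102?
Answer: sqrt(21838) ≈ 147.78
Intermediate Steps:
V = 56204 (V = 2*28102 = 56204)
a = -1/34366 (a = 1/(-34366) = -1/34366 ≈ -2.9099e-5)
sqrt(1/a + V) = sqrt(1/(-1/34366) + 56204) = sqrt(-34366 + 56204) = sqrt(21838)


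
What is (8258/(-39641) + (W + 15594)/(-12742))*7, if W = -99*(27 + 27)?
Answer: -255732202/36078973 ≈ -7.0881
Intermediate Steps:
W = -5346 (W = -99*54 = -5346)
(8258/(-39641) + (W + 15594)/(-12742))*7 = (8258/(-39641) + (-5346 + 15594)/(-12742))*7 = (8258*(-1/39641) + 10248*(-1/12742))*7 = (-8258/39641 - 5124/6371)*7 = -255732202/252552811*7 = -255732202/36078973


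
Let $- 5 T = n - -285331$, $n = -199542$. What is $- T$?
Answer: $\frac{85789}{5} \approx 17158.0$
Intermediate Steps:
$T = - \frac{85789}{5}$ ($T = - \frac{-199542 - -285331}{5} = - \frac{-199542 + 285331}{5} = \left(- \frac{1}{5}\right) 85789 = - \frac{85789}{5} \approx -17158.0$)
$- T = \left(-1\right) \left(- \frac{85789}{5}\right) = \frac{85789}{5}$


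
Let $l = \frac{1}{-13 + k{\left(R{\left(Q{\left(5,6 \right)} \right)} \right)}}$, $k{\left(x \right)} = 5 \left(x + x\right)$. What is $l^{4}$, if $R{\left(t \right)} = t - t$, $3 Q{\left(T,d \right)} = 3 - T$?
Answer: $\frac{1}{28561} \approx 3.5013 \cdot 10^{-5}$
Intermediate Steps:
$Q{\left(T,d \right)} = 1 - \frac{T}{3}$ ($Q{\left(T,d \right)} = \frac{3 - T}{3} = 1 - \frac{T}{3}$)
$R{\left(t \right)} = 0$
$k{\left(x \right)} = 10 x$ ($k{\left(x \right)} = 5 \cdot 2 x = 10 x$)
$l = - \frac{1}{13}$ ($l = \frac{1}{-13 + 10 \cdot 0} = \frac{1}{-13 + 0} = \frac{1}{-13} = - \frac{1}{13} \approx -0.076923$)
$l^{4} = \left(- \frac{1}{13}\right)^{4} = \frac{1}{28561}$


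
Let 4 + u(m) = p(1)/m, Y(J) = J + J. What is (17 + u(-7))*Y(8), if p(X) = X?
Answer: 1440/7 ≈ 205.71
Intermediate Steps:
Y(J) = 2*J
u(m) = -4 + 1/m
(17 + u(-7))*Y(8) = (17 + (-4 + 1/(-7)))*(2*8) = (17 + (-4 - ⅐))*16 = (17 - 29/7)*16 = (90/7)*16 = 1440/7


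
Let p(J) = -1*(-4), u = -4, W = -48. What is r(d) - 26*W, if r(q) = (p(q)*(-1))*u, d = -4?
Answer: 1264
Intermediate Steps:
p(J) = 4
r(q) = 16 (r(q) = (4*(-1))*(-4) = -4*(-4) = 16)
r(d) - 26*W = 16 - 26*(-48) = 16 + 1248 = 1264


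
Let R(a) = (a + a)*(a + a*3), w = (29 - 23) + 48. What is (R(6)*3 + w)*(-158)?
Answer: -145044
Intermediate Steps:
w = 54 (w = 6 + 48 = 54)
R(a) = 8*a² (R(a) = (2*a)*(a + 3*a) = (2*a)*(4*a) = 8*a²)
(R(6)*3 + w)*(-158) = ((8*6²)*3 + 54)*(-158) = ((8*36)*3 + 54)*(-158) = (288*3 + 54)*(-158) = (864 + 54)*(-158) = 918*(-158) = -145044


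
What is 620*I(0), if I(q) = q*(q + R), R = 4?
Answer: 0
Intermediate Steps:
I(q) = q*(4 + q) (I(q) = q*(q + 4) = q*(4 + q))
620*I(0) = 620*(0*(4 + 0)) = 620*(0*4) = 620*0 = 0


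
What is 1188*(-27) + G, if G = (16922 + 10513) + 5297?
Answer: 656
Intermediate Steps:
G = 32732 (G = 27435 + 5297 = 32732)
1188*(-27) + G = 1188*(-27) + 32732 = -32076 + 32732 = 656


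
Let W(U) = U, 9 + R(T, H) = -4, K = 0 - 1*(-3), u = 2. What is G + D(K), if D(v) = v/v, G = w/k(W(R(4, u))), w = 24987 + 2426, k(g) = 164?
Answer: 27577/164 ≈ 168.15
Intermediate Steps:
K = 3 (K = 0 + 3 = 3)
R(T, H) = -13 (R(T, H) = -9 - 4 = -13)
w = 27413
G = 27413/164 ≈ 167.15
D(v) = 1
G + D(K) = 27413/164 + 1 = 27577/164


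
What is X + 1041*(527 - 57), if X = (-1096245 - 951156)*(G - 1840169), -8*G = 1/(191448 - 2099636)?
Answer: 57513768503120667255/15265504 ≈ 3.7676e+12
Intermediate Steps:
G = 1/15265504 (G = -1/(8*(191448 - 2099636)) = -1/8/(-1908188) = -1/8*(-1/1908188) = 1/15265504 ≈ 6.5507e-8)
X = 57513761034167525175/15265504 (X = (-1096245 - 951156)*(1/15265504 - 1840169) = -2047401*(-28091107230175/15265504) = 57513761034167525175/15265504 ≈ 3.7676e+12)
X + 1041*(527 - 57) = 57513761034167525175/15265504 + 1041*(527 - 57) = 57513761034167525175/15265504 + 1041*470 = 57513761034167525175/15265504 + 489270 = 57513768503120667255/15265504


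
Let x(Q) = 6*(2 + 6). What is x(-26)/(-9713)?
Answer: -48/9713 ≈ -0.0049418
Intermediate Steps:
x(Q) = 48 (x(Q) = 6*8 = 48)
x(-26)/(-9713) = 48/(-9713) = 48*(-1/9713) = -48/9713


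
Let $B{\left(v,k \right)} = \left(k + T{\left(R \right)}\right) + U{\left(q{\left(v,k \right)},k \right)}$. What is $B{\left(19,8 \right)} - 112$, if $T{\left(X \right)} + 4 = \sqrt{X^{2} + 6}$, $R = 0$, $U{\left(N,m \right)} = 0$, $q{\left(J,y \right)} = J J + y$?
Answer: $-108 + \sqrt{6} \approx -105.55$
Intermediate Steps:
$q{\left(J,y \right)} = y + J^{2}$ ($q{\left(J,y \right)} = J^{2} + y = y + J^{2}$)
$T{\left(X \right)} = -4 + \sqrt{6 + X^{2}}$ ($T{\left(X \right)} = -4 + \sqrt{X^{2} + 6} = -4 + \sqrt{6 + X^{2}}$)
$B{\left(v,k \right)} = -4 + k + \sqrt{6}$ ($B{\left(v,k \right)} = \left(k - \left(4 - \sqrt{6 + 0^{2}}\right)\right) + 0 = \left(k - \left(4 - \sqrt{6 + 0}\right)\right) + 0 = \left(k - \left(4 - \sqrt{6}\right)\right) + 0 = \left(-4 + k + \sqrt{6}\right) + 0 = -4 + k + \sqrt{6}$)
$B{\left(19,8 \right)} - 112 = \left(-4 + 8 + \sqrt{6}\right) - 112 = \left(4 + \sqrt{6}\right) - 112 = -108 + \sqrt{6}$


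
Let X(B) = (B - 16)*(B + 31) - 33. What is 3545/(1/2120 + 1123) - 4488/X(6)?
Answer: 13713561568/959446683 ≈ 14.293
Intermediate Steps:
X(B) = -33 + (-16 + B)*(31 + B) (X(B) = (-16 + B)*(31 + B) - 33 = -33 + (-16 + B)*(31 + B))
3545/(1/2120 + 1123) - 4488/X(6) = 3545/(1/2120 + 1123) - 4488/(-529 + 6² + 15*6) = 3545/(1/2120 + 1123) - 4488/(-529 + 36 + 90) = 3545/(2380761/2120) - 4488/(-403) = 3545*(2120/2380761) - 4488*(-1/403) = 7515400/2380761 + 4488/403 = 13713561568/959446683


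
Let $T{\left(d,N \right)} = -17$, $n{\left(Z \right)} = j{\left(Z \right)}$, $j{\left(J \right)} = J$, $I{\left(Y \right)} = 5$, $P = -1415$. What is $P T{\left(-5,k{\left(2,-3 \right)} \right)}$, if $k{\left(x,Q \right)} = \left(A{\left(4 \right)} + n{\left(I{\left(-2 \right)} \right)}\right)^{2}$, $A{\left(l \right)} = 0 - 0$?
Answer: $24055$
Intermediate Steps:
$A{\left(l \right)} = 0$ ($A{\left(l \right)} = 0 + 0 = 0$)
$n{\left(Z \right)} = Z$
$k{\left(x,Q \right)} = 25$ ($k{\left(x,Q \right)} = \left(0 + 5\right)^{2} = 5^{2} = 25$)
$P T{\left(-5,k{\left(2,-3 \right)} \right)} = \left(-1415\right) \left(-17\right) = 24055$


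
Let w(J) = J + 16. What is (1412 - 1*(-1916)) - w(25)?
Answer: 3287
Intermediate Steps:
w(J) = 16 + J
(1412 - 1*(-1916)) - w(25) = (1412 - 1*(-1916)) - (16 + 25) = (1412 + 1916) - 1*41 = 3328 - 41 = 3287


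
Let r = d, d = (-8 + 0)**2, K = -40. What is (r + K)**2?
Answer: 576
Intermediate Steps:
d = 64 (d = (-8)**2 = 64)
r = 64
(r + K)**2 = (64 - 40)**2 = 24**2 = 576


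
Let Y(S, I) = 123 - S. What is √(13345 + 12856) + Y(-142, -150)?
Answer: 265 + √26201 ≈ 426.87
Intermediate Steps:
√(13345 + 12856) + Y(-142, -150) = √(13345 + 12856) + (123 - 1*(-142)) = √26201 + (123 + 142) = √26201 + 265 = 265 + √26201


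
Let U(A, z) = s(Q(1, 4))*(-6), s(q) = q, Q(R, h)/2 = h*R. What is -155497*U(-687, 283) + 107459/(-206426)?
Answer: 140066711927/18766 ≈ 7.4639e+6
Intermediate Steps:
Q(R, h) = 2*R*h (Q(R, h) = 2*(h*R) = 2*(R*h) = 2*R*h)
U(A, z) = -48 (U(A, z) = (2*1*4)*(-6) = 8*(-6) = -48)
-155497*U(-687, 283) + 107459/(-206426) = -155497/(1/(-48)) + 107459/(-206426) = -155497/(-1/48) + 107459*(-1/206426) = -155497*(-48) - 9769/18766 = 7463856 - 9769/18766 = 140066711927/18766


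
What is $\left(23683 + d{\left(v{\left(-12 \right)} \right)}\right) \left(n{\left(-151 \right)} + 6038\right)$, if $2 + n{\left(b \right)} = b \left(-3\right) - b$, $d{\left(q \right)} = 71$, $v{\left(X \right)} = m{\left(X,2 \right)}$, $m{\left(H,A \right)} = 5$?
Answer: $157726560$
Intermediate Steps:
$v{\left(X \right)} = 5$
$n{\left(b \right)} = -2 - 4 b$ ($n{\left(b \right)} = -2 + \left(b \left(-3\right) - b\right) = -2 - 4 b$)
$\left(23683 + d{\left(v{\left(-12 \right)} \right)}\right) \left(n{\left(-151 \right)} + 6038\right) = \left(23683 + 71\right) \left(\left(-2 - -604\right) + 6038\right) = 23754 \left(\left(-2 + 604\right) + 6038\right) = 23754 \left(602 + 6038\right) = 23754 \cdot 6640 = 157726560$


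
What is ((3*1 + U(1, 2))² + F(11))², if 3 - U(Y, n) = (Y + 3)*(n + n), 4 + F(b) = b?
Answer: 11449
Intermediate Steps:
F(b) = -4 + b
U(Y, n) = 3 - 2*n*(3 + Y) (U(Y, n) = 3 - (Y + 3)*(n + n) = 3 - (3 + Y)*2*n = 3 - 2*n*(3 + Y))
((3*1 + U(1, 2))² + F(11))² = ((3*1 + (3 - 6*2 - 2*1*2))² + (-4 + 11))² = ((3 + (3 - 12 - 4))² + 7)² = ((3 - 13)² + 7)² = ((-10)² + 7)² = (100 + 7)² = 107² = 11449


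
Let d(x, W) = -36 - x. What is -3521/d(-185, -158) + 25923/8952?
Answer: -9219155/444616 ≈ -20.735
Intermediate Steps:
-3521/d(-185, -158) + 25923/8952 = -3521/(-36 - 1*(-185)) + 25923/8952 = -3521/(-36 + 185) + 25923*(1/8952) = -3521/149 + 8641/2984 = -9219155/444616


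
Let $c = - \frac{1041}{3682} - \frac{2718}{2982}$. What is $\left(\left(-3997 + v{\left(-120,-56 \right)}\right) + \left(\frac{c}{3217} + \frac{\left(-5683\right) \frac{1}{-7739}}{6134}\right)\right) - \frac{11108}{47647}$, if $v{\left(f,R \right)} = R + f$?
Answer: $- \frac{27951923955822293852455}{6697905770624933767} \approx -4173.2$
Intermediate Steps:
$c = - \frac{312189}{261422}$ ($c = \left(-1041\right) \frac{1}{3682} - \frac{453}{497} = - \frac{1041}{3682} - \frac{453}{497} = - \frac{312189}{261422} \approx -1.1942$)
$\left(\left(-3997 + v{\left(-120,-56 \right)}\right) + \left(\frac{c}{3217} + \frac{\left(-5683\right) \frac{1}{-7739}}{6134}\right)\right) - \frac{11108}{47647} = \left(\left(-3997 - 176\right) - \left(\frac{312189}{840994574} - \frac{\left(-5683\right) \frac{1}{-7739}}{6134}\right)\right) - \frac{11108}{47647} = \left(\left(-3997 - 176\right) - \left(\frac{312189}{840994574} - \left(-5683\right) \left(- \frac{1}{7739}\right) \frac{1}{6134}\right)\right) - 11108 \cdot \frac{1}{47647} = \left(-4173 + \left(- \frac{312189}{840994574} + \frac{5683}{7739} \cdot \frac{1}{6134}\right)\right) - \frac{11108}{47647} = \left(-4173 + \left(- \frac{312189}{840994574} + \frac{5683}{47471026}\right)\right) - \frac{11108}{47647} = \left(-4173 - \frac{35354084408}{140573504535961}\right) - \frac{11108}{47647} = - \frac{586613269782649661}{140573504535961} - \frac{11108}{47647} = - \frac{27951923955822293852455}{6697905770624933767}$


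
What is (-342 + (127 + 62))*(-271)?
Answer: 41463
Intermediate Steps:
(-342 + (127 + 62))*(-271) = (-342 + 189)*(-271) = -153*(-271) = 41463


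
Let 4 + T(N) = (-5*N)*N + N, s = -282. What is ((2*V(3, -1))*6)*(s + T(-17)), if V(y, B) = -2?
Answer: 41952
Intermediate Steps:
T(N) = -4 + N - 5*N² (T(N) = -4 + ((-5*N)*N + N) = -4 + (-5*N² + N) = -4 + (N - 5*N²) = -4 + N - 5*N²)
((2*V(3, -1))*6)*(s + T(-17)) = ((2*(-2))*6)*(-282 + (-4 - 17 - 5*(-17)²)) = (-4*6)*(-282 + (-4 - 17 - 5*289)) = -24*(-282 + (-4 - 17 - 1445)) = -24*(-282 - 1466) = -24*(-1748) = 41952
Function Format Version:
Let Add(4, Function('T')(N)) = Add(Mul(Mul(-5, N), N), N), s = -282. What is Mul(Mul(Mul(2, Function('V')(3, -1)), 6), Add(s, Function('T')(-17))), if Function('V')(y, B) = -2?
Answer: 41952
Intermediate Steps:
Function('T')(N) = Add(-4, N, Mul(-5, Pow(N, 2))) (Function('T')(N) = Add(-4, Add(Mul(Mul(-5, N), N), N)) = Add(-4, Add(Mul(-5, Pow(N, 2)), N)) = Add(-4, Add(N, Mul(-5, Pow(N, 2)))) = Add(-4, N, Mul(-5, Pow(N, 2))))
Mul(Mul(Mul(2, Function('V')(3, -1)), 6), Add(s, Function('T')(-17))) = Mul(Mul(Mul(2, -2), 6), Add(-282, Add(-4, -17, Mul(-5, Pow(-17, 2))))) = Mul(Mul(-4, 6), Add(-282, Add(-4, -17, Mul(-5, 289)))) = Mul(-24, Add(-282, Add(-4, -17, -1445))) = Mul(-24, Add(-282, -1466)) = Mul(-24, -1748) = 41952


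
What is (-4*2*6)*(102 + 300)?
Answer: -19296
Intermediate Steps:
(-4*2*6)*(102 + 300) = -8*6*402 = -48*402 = -19296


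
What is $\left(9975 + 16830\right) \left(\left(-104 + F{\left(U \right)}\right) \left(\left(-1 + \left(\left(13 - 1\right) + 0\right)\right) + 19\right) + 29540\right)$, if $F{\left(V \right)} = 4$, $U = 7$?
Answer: $711404700$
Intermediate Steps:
$\left(9975 + 16830\right) \left(\left(-104 + F{\left(U \right)}\right) \left(\left(-1 + \left(\left(13 - 1\right) + 0\right)\right) + 19\right) + 29540\right) = \left(9975 + 16830\right) \left(\left(-104 + 4\right) \left(\left(-1 + \left(\left(13 - 1\right) + 0\right)\right) + 19\right) + 29540\right) = 26805 \left(- 100 \left(\left(-1 + \left(12 + 0\right)\right) + 19\right) + 29540\right) = 26805 \left(- 100 \left(\left(-1 + 12\right) + 19\right) + 29540\right) = 26805 \left(- 100 \left(11 + 19\right) + 29540\right) = 26805 \left(\left(-100\right) 30 + 29540\right) = 26805 \left(-3000 + 29540\right) = 26805 \cdot 26540 = 711404700$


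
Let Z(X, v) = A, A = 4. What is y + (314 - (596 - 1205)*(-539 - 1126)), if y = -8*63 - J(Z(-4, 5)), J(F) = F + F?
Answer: -1014183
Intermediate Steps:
Z(X, v) = 4
J(F) = 2*F
y = -512 (y = -8*63 - 2*4 = -504 - 1*8 = -504 - 8 = -512)
y + (314 - (596 - 1205)*(-539 - 1126)) = -512 + (314 - (596 - 1205)*(-539 - 1126)) = -512 + (314 - (-609)*(-1665)) = -512 + (314 - 1*1013985) = -512 + (314 - 1013985) = -512 - 1013671 = -1014183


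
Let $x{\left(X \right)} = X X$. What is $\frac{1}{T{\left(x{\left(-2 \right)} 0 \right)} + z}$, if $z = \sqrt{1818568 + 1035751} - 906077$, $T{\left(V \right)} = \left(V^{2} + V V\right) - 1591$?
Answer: $- \frac{907668}{823858343905} - \frac{\sqrt{2854319}}{823858343905} \approx -1.1038 \cdot 10^{-6}$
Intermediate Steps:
$x{\left(X \right)} = X^{2}$
$T{\left(V \right)} = -1591 + 2 V^{2}$ ($T{\left(V \right)} = \left(V^{2} + V^{2}\right) - 1591 = 2 V^{2} - 1591 = -1591 + 2 V^{2}$)
$z = -906077 + \sqrt{2854319}$ ($z = \sqrt{2854319} - 906077 = -906077 + \sqrt{2854319} \approx -9.0439 \cdot 10^{5}$)
$\frac{1}{T{\left(x{\left(-2 \right)} 0 \right)} + z} = \frac{1}{\left(-1591 + 2 \left(\left(-2\right)^{2} \cdot 0\right)^{2}\right) - \left(906077 - \sqrt{2854319}\right)} = \frac{1}{\left(-1591 + 2 \left(4 \cdot 0\right)^{2}\right) - \left(906077 - \sqrt{2854319}\right)} = \frac{1}{\left(-1591 + 2 \cdot 0^{2}\right) - \left(906077 - \sqrt{2854319}\right)} = \frac{1}{\left(-1591 + 2 \cdot 0\right) - \left(906077 - \sqrt{2854319}\right)} = \frac{1}{\left(-1591 + 0\right) - \left(906077 - \sqrt{2854319}\right)} = \frac{1}{-1591 - \left(906077 - \sqrt{2854319}\right)} = \frac{1}{-907668 + \sqrt{2854319}}$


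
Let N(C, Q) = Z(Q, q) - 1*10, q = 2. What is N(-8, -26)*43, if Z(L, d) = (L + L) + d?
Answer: -2580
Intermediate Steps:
Z(L, d) = d + 2*L (Z(L, d) = 2*L + d = d + 2*L)
N(C, Q) = -8 + 2*Q (N(C, Q) = (2 + 2*Q) - 1*10 = (2 + 2*Q) - 10 = -8 + 2*Q)
N(-8, -26)*43 = (-8 + 2*(-26))*43 = (-8 - 52)*43 = -60*43 = -2580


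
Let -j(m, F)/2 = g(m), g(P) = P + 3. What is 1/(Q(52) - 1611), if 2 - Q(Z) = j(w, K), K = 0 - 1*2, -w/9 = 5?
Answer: -1/1693 ≈ -0.00059067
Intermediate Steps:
w = -45 (w = -9*5 = -45)
g(P) = 3 + P
K = -2 (K = 0 - 2 = -2)
j(m, F) = -6 - 2*m (j(m, F) = -2*(3 + m) = -6 - 2*m)
Q(Z) = -82 (Q(Z) = 2 - (-6 - 2*(-45)) = 2 - (-6 + 90) = 2 - 1*84 = 2 - 84 = -82)
1/(Q(52) - 1611) = 1/(-82 - 1611) = 1/(-1693) = -1/1693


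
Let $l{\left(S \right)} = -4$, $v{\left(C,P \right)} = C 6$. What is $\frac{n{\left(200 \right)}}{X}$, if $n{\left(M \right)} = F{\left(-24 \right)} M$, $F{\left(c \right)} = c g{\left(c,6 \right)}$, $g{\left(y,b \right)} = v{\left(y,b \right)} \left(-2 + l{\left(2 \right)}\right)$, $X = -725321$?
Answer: $\frac{4147200}{725321} \approx 5.7177$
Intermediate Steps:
$v{\left(C,P \right)} = 6 C$
$g{\left(y,b \right)} = - 36 y$ ($g{\left(y,b \right)} = 6 y \left(-2 - 4\right) = 6 y \left(-6\right) = - 36 y$)
$F{\left(c \right)} = - 36 c^{2}$ ($F{\left(c \right)} = c \left(- 36 c\right) = - 36 c^{2}$)
$n{\left(M \right)} = - 20736 M$ ($n{\left(M \right)} = - 36 \left(-24\right)^{2} M = \left(-36\right) 576 M = - 20736 M$)
$\frac{n{\left(200 \right)}}{X} = \frac{\left(-20736\right) 200}{-725321} = \left(-4147200\right) \left(- \frac{1}{725321}\right) = \frac{4147200}{725321}$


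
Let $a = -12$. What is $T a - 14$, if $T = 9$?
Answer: $-122$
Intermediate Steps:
$T a - 14 = 9 \left(-12\right) - 14 = -108 - 14 = -122$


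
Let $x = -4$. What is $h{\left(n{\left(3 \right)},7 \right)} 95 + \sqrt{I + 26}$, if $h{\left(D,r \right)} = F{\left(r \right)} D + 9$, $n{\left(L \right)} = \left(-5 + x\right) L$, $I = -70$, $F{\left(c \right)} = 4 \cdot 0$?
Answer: $855 + 2 i \sqrt{11} \approx 855.0 + 6.6332 i$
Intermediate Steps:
$F{\left(c \right)} = 0$
$n{\left(L \right)} = - 9 L$ ($n{\left(L \right)} = \left(-5 - 4\right) L = - 9 L$)
$h{\left(D,r \right)} = 9$ ($h{\left(D,r \right)} = 0 D + 9 = 0 + 9 = 9$)
$h{\left(n{\left(3 \right)},7 \right)} 95 + \sqrt{I + 26} = 9 \cdot 95 + \sqrt{-70 + 26} = 855 + \sqrt{-44} = 855 + 2 i \sqrt{11}$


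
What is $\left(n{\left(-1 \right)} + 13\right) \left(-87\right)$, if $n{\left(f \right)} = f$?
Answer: $-1044$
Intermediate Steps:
$\left(n{\left(-1 \right)} + 13\right) \left(-87\right) = \left(-1 + 13\right) \left(-87\right) = 12 \left(-87\right) = -1044$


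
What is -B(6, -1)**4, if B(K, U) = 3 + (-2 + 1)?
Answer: -16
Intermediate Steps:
B(K, U) = 2 (B(K, U) = 3 - 1 = 2)
-B(6, -1)**4 = -1*2**4 = -1*16 = -16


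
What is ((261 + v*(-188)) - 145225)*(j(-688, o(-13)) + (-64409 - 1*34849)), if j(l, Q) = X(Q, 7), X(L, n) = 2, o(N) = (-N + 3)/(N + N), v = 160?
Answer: 17374167264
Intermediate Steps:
o(N) = (3 - N)/(2*N) (o(N) = (3 - N)/((2*N)) = (3 - N)*(1/(2*N)) = (3 - N)/(2*N))
j(l, Q) = 2
((261 + v*(-188)) - 145225)*(j(-688, o(-13)) + (-64409 - 1*34849)) = ((261 + 160*(-188)) - 145225)*(2 + (-64409 - 1*34849)) = ((261 - 30080) - 145225)*(2 + (-64409 - 34849)) = (-29819 - 145225)*(2 - 99258) = -175044*(-99256) = 17374167264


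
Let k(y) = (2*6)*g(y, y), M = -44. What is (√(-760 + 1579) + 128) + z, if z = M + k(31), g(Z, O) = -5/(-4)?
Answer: 99 + 3*√91 ≈ 127.62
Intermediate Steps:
g(Z, O) = 5/4 (g(Z, O) = -5*(-¼) = 5/4)
k(y) = 15 (k(y) = (2*6)*(5/4) = 12*(5/4) = 15)
z = -29 (z = -44 + 15 = -29)
(√(-760 + 1579) + 128) + z = (√(-760 + 1579) + 128) - 29 = (√819 + 128) - 29 = (3*√91 + 128) - 29 = (128 + 3*√91) - 29 = 99 + 3*√91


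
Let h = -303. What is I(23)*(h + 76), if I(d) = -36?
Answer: 8172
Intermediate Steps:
I(23)*(h + 76) = -36*(-303 + 76) = -36*(-227) = 8172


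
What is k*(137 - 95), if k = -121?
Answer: -5082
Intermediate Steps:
k*(137 - 95) = -121*(137 - 95) = -121*42 = -5082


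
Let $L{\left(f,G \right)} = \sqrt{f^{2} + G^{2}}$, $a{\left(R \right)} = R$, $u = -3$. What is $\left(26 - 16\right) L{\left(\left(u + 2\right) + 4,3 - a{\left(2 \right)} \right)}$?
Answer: $10 \sqrt{10} \approx 31.623$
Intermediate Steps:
$L{\left(f,G \right)} = \sqrt{G^{2} + f^{2}}$
$\left(26 - 16\right) L{\left(\left(u + 2\right) + 4,3 - a{\left(2 \right)} \right)} = \left(26 - 16\right) \sqrt{\left(3 - 2\right)^{2} + \left(\left(-3 + 2\right) + 4\right)^{2}} = 10 \sqrt{\left(3 - 2\right)^{2} + \left(-1 + 4\right)^{2}} = 10 \sqrt{1^{2} + 3^{2}} = 10 \sqrt{1 + 9} = 10 \sqrt{10}$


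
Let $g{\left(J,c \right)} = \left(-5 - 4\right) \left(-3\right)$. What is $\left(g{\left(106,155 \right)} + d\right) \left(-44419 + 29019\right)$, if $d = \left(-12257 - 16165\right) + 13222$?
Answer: $233664200$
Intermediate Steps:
$g{\left(J,c \right)} = 27$ ($g{\left(J,c \right)} = \left(-9\right) \left(-3\right) = 27$)
$d = -15200$ ($d = -28422 + 13222 = -15200$)
$\left(g{\left(106,155 \right)} + d\right) \left(-44419 + 29019\right) = \left(27 - 15200\right) \left(-44419 + 29019\right) = \left(-15173\right) \left(-15400\right) = 233664200$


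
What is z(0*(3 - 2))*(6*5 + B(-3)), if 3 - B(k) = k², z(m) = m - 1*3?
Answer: -72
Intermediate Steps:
z(m) = -3 + m (z(m) = m - 3 = -3 + m)
B(k) = 3 - k²
z(0*(3 - 2))*(6*5 + B(-3)) = (-3 + 0*(3 - 2))*(6*5 + (3 - 1*(-3)²)) = (-3 + 0*1)*(30 + (3 - 1*9)) = (-3 + 0)*(30 + (3 - 9)) = -3*(30 - 6) = -3*24 = -72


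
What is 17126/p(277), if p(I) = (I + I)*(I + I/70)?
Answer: 599410/5447759 ≈ 0.11003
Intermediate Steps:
p(I) = 71*I²/35 (p(I) = (2*I)*(I + I*(1/70)) = (2*I)*(I + I/70) = (2*I)*(71*I/70) = 71*I²/35)
17126/p(277) = 17126/(((71/35)*277²)) = 17126/(((71/35)*76729)) = 17126/(5447759/35) = 17126*(35/5447759) = 599410/5447759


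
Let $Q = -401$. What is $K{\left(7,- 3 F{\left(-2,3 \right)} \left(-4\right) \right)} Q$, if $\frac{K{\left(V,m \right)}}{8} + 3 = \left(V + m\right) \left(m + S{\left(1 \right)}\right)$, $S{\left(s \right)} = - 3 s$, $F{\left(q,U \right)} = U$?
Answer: $-4542528$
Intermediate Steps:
$K{\left(V,m \right)} = -24 + 8 \left(-3 + m\right) \left(V + m\right)$ ($K{\left(V,m \right)} = -24 + 8 \left(V + m\right) \left(m - 3\right) = -24 + 8 \left(V + m\right) \left(-3 + m\right) = -24 + 8 \left(-3 + m\right) \left(V + m\right)$)
$K{\left(7,- 3 F{\left(-2,3 \right)} \left(-4\right) \right)} Q = \left(-24 - 168 - 24 \left(-3\right) 3 \left(-4\right) + 8 \left(\left(-3\right) 3 \left(-4\right)\right)^{2} + 8 \cdot 7 \left(-3\right) 3 \left(-4\right)\right) \left(-401\right) = \left(-24 - 168 - 24 \left(\left(-9\right) \left(-4\right)\right) + 8 \left(\left(-9\right) \left(-4\right)\right)^{2} + 8 \cdot 7 \left(\left(-9\right) \left(-4\right)\right)\right) \left(-401\right) = \left(-24 - 168 - 864 + 8 \cdot 36^{2} + 8 \cdot 7 \cdot 36\right) \left(-401\right) = \left(-24 - 168 - 864 + 8 \cdot 1296 + 2016\right) \left(-401\right) = \left(-24 - 168 - 864 + 10368 + 2016\right) \left(-401\right) = 11328 \left(-401\right) = -4542528$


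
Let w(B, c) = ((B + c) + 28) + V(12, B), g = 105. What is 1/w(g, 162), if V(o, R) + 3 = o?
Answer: 1/304 ≈ 0.0032895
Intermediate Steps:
V(o, R) = -3 + o
w(B, c) = 37 + B + c (w(B, c) = ((B + c) + 28) + (-3 + 12) = (28 + B + c) + 9 = 37 + B + c)
1/w(g, 162) = 1/(37 + 105 + 162) = 1/304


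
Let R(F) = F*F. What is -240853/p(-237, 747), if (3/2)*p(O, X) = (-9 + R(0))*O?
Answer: -240853/1422 ≈ -169.38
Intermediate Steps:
R(F) = F²
p(O, X) = -6*O (p(O, X) = 2*((-9 + 0²)*O)/3 = 2*((-9 + 0)*O)/3 = 2*(-9*O)/3 = -6*O)
-240853/p(-237, 747) = -240853/((-6*(-237))) = -240853/1422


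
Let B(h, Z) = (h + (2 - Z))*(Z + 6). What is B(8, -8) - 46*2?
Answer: -128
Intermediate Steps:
B(h, Z) = (6 + Z)*(2 + h - Z) (B(h, Z) = (2 + h - Z)*(6 + Z) = (6 + Z)*(2 + h - Z))
B(8, -8) - 46*2 = (12 - 1*(-8)² - 4*(-8) + 6*8 - 8*8) - 46*2 = (12 - 1*64 + 32 + 48 - 64) - 92 = (12 - 64 + 32 + 48 - 64) - 92 = -36 - 92 = -128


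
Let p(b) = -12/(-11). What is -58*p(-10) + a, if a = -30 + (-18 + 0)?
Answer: -1224/11 ≈ -111.27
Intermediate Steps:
a = -48 (a = -30 - 18 = -48)
p(b) = 12/11 (p(b) = -12*(-1/11) = 12/11)
-58*p(-10) + a = -58*12/11 - 48 = -696/11 - 48 = -1224/11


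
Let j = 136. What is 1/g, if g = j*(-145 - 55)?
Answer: -1/27200 ≈ -3.6765e-5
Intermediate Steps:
g = -27200 (g = 136*(-145 - 55) = 136*(-200) = -27200)
1/g = 1/(-27200) = -1/27200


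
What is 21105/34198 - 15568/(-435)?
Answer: 541575139/14876130 ≈ 36.406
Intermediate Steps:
21105/34198 - 15568/(-435) = 21105*(1/34198) - 15568*(-1/435) = 21105/34198 + 15568/435 = 541575139/14876130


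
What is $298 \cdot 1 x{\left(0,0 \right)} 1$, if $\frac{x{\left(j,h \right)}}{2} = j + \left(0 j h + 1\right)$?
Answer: $596$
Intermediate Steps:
$x{\left(j,h \right)} = 2 + 2 j$ ($x{\left(j,h \right)} = 2 \left(j + \left(0 j h + 1\right)\right) = 2 \left(j + \left(0 h + 1\right)\right) = 2 \left(j + \left(0 + 1\right)\right) = 2 \left(j + 1\right) = 2 \left(1 + j\right) = 2 + 2 j$)
$298 \cdot 1 x{\left(0,0 \right)} 1 = 298 \cdot 1 \left(2 + 2 \cdot 0\right) 1 = 298 \cdot 1 \left(2 + 0\right) 1 = 298 \cdot 1 \cdot 2 \cdot 1 = 298 \cdot 2 \cdot 1 = 298 \cdot 2 = 596$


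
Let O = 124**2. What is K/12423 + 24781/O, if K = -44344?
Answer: -373978981/191016048 ≈ -1.9578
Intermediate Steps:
O = 15376
K/12423 + 24781/O = -44344/12423 + 24781/15376 = -373978981/191016048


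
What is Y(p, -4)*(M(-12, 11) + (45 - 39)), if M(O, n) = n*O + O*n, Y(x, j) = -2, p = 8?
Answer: 516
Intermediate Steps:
M(O, n) = 2*O*n (M(O, n) = O*n + O*n = 2*O*n)
Y(p, -4)*(M(-12, 11) + (45 - 39)) = -2*(2*(-12)*11 + (45 - 39)) = -2*(-264 + 6) = -2*(-258) = 516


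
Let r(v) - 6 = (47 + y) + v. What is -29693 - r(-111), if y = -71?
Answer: -29564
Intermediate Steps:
r(v) = -18 + v (r(v) = 6 + ((47 - 71) + v) = 6 + (-24 + v) = -18 + v)
-29693 - r(-111) = -29693 - (-18 - 111) = -29693 - 1*(-129) = -29693 + 129 = -29564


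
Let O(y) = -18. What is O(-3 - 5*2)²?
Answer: 324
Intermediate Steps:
O(-3 - 5*2)² = (-18)² = 324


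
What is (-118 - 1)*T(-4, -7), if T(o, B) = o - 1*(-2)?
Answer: 238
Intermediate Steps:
T(o, B) = 2 + o (T(o, B) = o + 2 = 2 + o)
(-118 - 1)*T(-4, -7) = (-118 - 1)*(2 - 4) = -119*(-2) = 238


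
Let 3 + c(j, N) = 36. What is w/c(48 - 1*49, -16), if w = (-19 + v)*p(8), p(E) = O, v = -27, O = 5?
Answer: -230/33 ≈ -6.9697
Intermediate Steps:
p(E) = 5
c(j, N) = 33 (c(j, N) = -3 + 36 = 33)
w = -230 (w = (-19 - 27)*5 = -46*5 = -230)
w/c(48 - 1*49, -16) = -230/33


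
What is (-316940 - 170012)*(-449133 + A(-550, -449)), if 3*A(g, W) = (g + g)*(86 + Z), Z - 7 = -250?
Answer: 572022027448/3 ≈ 1.9067e+11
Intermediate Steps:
Z = -243 (Z = 7 - 250 = -243)
A(g, W) = -314*g/3 (A(g, W) = ((g + g)*(86 - 243))/3 = ((2*g)*(-157))/3 = (-314*g)/3 = -314*g/3)
(-316940 - 170012)*(-449133 + A(-550, -449)) = (-316940 - 170012)*(-449133 - 314/3*(-550)) = -486952*(-449133 + 172700/3) = -486952*(-1174699/3) = 572022027448/3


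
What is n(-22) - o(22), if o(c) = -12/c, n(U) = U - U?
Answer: 6/11 ≈ 0.54545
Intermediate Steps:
n(U) = 0
n(-22) - o(22) = 0 - (-12)/22 = 0 - 1*(-6/11) = 0 + 6/11 = 6/11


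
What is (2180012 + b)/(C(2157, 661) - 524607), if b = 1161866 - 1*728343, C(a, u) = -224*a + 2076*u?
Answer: 2613535/364461 ≈ 7.1710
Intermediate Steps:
b = 433523 (b = 1161866 - 728343 = 433523)
(2180012 + b)/(C(2157, 661) - 524607) = (2180012 + 433523)/((-224*2157 + 2076*661) - 524607) = 2613535/((-483168 + 1372236) - 524607) = 2613535/(889068 - 524607) = 2613535/364461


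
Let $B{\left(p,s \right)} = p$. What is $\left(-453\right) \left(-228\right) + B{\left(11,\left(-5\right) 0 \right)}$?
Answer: $103295$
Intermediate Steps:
$\left(-453\right) \left(-228\right) + B{\left(11,\left(-5\right) 0 \right)} = \left(-453\right) \left(-228\right) + 11 = 103284 + 11 = 103295$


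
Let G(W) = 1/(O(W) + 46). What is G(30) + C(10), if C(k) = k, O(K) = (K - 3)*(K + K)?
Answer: 16661/1666 ≈ 10.001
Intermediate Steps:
O(K) = 2*K*(-3 + K) (O(K) = (-3 + K)*(2*K) = 2*K*(-3 + K))
G(W) = 1/(46 + 2*W*(-3 + W)) (G(W) = 1/(2*W*(-3 + W) + 46) = 1/(46 + 2*W*(-3 + W)))
G(30) + C(10) = 1/(2*(23 + 30*(-3 + 30))) + 10 = 1/(2*(23 + 30*27)) + 10 = 1/(2*(23 + 810)) + 10 = (½)/833 + 10 = (½)*(1/833) + 10 = 1/1666 + 10 = 16661/1666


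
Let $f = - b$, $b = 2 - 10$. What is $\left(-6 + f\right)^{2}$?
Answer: $4$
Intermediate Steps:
$b = -8$ ($b = 2 - 10 = -8$)
$f = 8$ ($f = \left(-1\right) \left(-8\right) = 8$)
$\left(-6 + f\right)^{2} = \left(-6 + 8\right)^{2} = 2^{2} = 4$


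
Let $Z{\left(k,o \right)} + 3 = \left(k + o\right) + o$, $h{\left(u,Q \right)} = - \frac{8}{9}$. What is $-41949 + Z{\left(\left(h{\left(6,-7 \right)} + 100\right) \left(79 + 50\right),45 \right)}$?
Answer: $- \frac{87230}{3} \approx -29077.0$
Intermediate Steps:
$h{\left(u,Q \right)} = - \frac{8}{9}$ ($h{\left(u,Q \right)} = \left(-8\right) \frac{1}{9} = - \frac{8}{9}$)
$Z{\left(k,o \right)} = -3 + k + 2 o$ ($Z{\left(k,o \right)} = -3 + \left(\left(k + o\right) + o\right) = -3 + \left(k + 2 o\right) = -3 + k + 2 o$)
$-41949 + Z{\left(\left(h{\left(6,-7 \right)} + 100\right) \left(79 + 50\right),45 \right)} = -41949 + \left(-3 + \left(- \frac{8}{9} + 100\right) \left(79 + 50\right) + 2 \cdot 45\right) = -41949 + \left(-3 + \frac{892}{9} \cdot 129 + 90\right) = -41949 + \left(-3 + \frac{38356}{3} + 90\right) = -41949 + \frac{38617}{3} = - \frac{87230}{3}$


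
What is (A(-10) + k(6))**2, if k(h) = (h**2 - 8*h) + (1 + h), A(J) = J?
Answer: 225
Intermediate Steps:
k(h) = 1 + h**2 - 7*h
(A(-10) + k(6))**2 = (-10 + (1 + 6**2 - 7*6))**2 = (-10 + (1 + 36 - 42))**2 = (-10 - 5)**2 = (-15)**2 = 225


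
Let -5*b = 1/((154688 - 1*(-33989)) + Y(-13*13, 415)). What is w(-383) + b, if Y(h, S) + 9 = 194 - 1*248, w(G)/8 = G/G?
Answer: 7544559/943070 ≈ 8.0000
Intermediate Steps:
w(G) = 8 (w(G) = 8*(G/G) = 8*1 = 8)
Y(h, S) = -63 (Y(h, S) = -9 + (194 - 1*248) = -9 + (194 - 248) = -9 - 54 = -63)
b = -1/943070 (b = -1/(5*((154688 - 1*(-33989)) - 63)) = -1/(5*((154688 + 33989) - 63)) = -1/(5*(188677 - 63)) = -⅕/188614 = -⅕*1/188614 = -1/943070 ≈ -1.0604e-6)
w(-383) + b = 8 - 1/943070 = 7544559/943070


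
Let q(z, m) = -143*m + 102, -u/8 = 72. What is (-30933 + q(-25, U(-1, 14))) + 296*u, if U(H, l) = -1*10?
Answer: -199897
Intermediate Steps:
u = -576 (u = -8*72 = -576)
U(H, l) = -10
q(z, m) = 102 - 143*m
(-30933 + q(-25, U(-1, 14))) + 296*u = (-30933 + (102 - 143*(-10))) + 296*(-576) = (-30933 + (102 + 1430)) - 170496 = (-30933 + 1532) - 170496 = -29401 - 170496 = -199897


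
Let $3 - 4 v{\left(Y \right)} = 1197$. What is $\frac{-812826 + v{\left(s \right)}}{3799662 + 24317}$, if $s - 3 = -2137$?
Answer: $- \frac{1626249}{7647958} \approx -0.21264$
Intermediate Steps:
$s = -2134$ ($s = 3 - 2137 = -2134$)
$v{\left(Y \right)} = - \frac{597}{2}$ ($v{\left(Y \right)} = \frac{3}{4} - \frac{1197}{4} = - \frac{597}{2}$)
$\frac{-812826 + v{\left(s \right)}}{3799662 + 24317} = \frac{-812826 - \frac{597}{2}}{3799662 + 24317} = - \frac{1626249}{2 \cdot 3823979} = \left(- \frac{1626249}{2}\right) \frac{1}{3823979} = - \frac{1626249}{7647958}$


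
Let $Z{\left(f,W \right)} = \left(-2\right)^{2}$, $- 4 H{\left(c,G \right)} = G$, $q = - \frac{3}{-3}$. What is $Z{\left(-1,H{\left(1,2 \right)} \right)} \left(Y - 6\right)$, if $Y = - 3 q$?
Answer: $-36$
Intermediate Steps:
$q = 1$ ($q = \left(-3\right) \left(- \frac{1}{3}\right) = 1$)
$H{\left(c,G \right)} = - \frac{G}{4}$
$Y = -3$ ($Y = \left(-3\right) 1 = -3$)
$Z{\left(f,W \right)} = 4$
$Z{\left(-1,H{\left(1,2 \right)} \right)} \left(Y - 6\right) = 4 \left(-3 - 6\right) = 4 \left(-9\right) = -36$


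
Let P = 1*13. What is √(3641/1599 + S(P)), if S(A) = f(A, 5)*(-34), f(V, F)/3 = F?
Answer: I*√1298146551/1599 ≈ 22.533*I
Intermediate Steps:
f(V, F) = 3*F
P = 13
S(A) = -510 (S(A) = (3*5)*(-34) = 15*(-34) = -510)
√(3641/1599 + S(P)) = √(3641/1599 - 510) = √(-811849/1599) = I*√1298146551/1599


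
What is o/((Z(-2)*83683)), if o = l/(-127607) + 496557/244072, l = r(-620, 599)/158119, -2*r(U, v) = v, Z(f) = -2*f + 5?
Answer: 10019075964484345/3708995173062523182072 ≈ 2.7013e-6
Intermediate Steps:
Z(f) = 5 - 2*f
r(U, v) = -v/2
l = -599/316238 (l = -1/2*599/158119 = -599/2*1/158119 = -599/316238 ≈ -0.0018941)
o = 10019075964484345/4924663011420776 (o = -599/316238/(-127607) + 496557/244072 = -599/316238*(-1/127607) + 496557*(1/244072) = 599/40354182466 + 496557/244072 = 10019075964484345/4924663011420776 ≈ 2.0345)
o/((Z(-2)*83683)) = 10019075964484345/(4924663011420776*(((5 - 2*(-2))*83683))) = 10019075964484345/(4924663011420776*(((5 + 4)*83683))) = 10019075964484345/(4924663011420776*((9*83683))) = (10019075964484345/4924663011420776)/753147 = (10019075964484345/4924663011420776)*(1/753147) = 10019075964484345/3708995173062523182072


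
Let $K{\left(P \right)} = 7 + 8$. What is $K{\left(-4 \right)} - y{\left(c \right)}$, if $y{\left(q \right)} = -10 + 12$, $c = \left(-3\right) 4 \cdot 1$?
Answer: $13$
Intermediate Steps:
$c = -12$ ($c = \left(-12\right) 1 = -12$)
$y{\left(q \right)} = 2$
$K{\left(P \right)} = 15$
$K{\left(-4 \right)} - y{\left(c \right)} = 15 - 2 = 13$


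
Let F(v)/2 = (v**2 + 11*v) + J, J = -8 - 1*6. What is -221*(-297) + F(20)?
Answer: 66849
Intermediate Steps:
J = -14 (J = -8 - 6 = -14)
F(v) = -28 + 2*v**2 + 22*v (F(v) = 2*((v**2 + 11*v) - 14) = 2*(-14 + v**2 + 11*v) = -28 + 2*v**2 + 22*v)
-221*(-297) + F(20) = -221*(-297) + (-28 + 2*20**2 + 22*20) = 65637 + (-28 + 2*400 + 440) = 65637 + (-28 + 800 + 440) = 65637 + 1212 = 66849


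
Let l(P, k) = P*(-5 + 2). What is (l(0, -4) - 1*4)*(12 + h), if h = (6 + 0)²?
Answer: -192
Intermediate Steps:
l(P, k) = -3*P (l(P, k) = P*(-3) = -3*P)
h = 36 (h = 6² = 36)
(l(0, -4) - 1*4)*(12 + h) = (-3*0 - 1*4)*(12 + 36) = (0 - 4)*48 = -4*48 = -192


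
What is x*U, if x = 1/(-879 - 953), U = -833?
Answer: 833/1832 ≈ 0.45469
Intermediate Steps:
x = -1/1832 (x = 1/(-1832) = -1/1832 ≈ -0.00054585)
x*U = -1/1832*(-833) = 833/1832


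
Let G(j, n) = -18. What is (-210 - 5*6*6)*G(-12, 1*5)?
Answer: 7020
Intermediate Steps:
(-210 - 5*6*6)*G(-12, 1*5) = (-210 - 5*6*6)*(-18) = (-210 - 30*6)*(-18) = (-210 - 180)*(-18) = -390*(-18) = 7020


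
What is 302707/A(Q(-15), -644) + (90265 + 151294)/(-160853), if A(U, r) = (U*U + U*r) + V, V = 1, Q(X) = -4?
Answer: 48064966584/417091829 ≈ 115.24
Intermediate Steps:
A(U, r) = 1 + U² + U*r (A(U, r) = (U*U + U*r) + 1 = (U² + U*r) + 1 = 1 + U² + U*r)
302707/A(Q(-15), -644) + (90265 + 151294)/(-160853) = 302707/(1 + (-4)² - 4*(-644)) + (90265 + 151294)/(-160853) = 302707/(1 + 16 + 2576) + 241559*(-1/160853) = 302707/2593 - 241559/160853 = 48064966584/417091829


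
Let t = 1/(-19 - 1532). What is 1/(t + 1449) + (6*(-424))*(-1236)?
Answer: 7066682314383/2247398 ≈ 3.1444e+6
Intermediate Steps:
t = -1/1551 (t = 1/(-1551) = -1/1551 ≈ -0.00064475)
1/(t + 1449) + (6*(-424))*(-1236) = 1/(-1/1551 + 1449) + (6*(-424))*(-1236) = 1/(2247398/1551) - 2544*(-1236) = 1551/2247398 + 3144384 = 7066682314383/2247398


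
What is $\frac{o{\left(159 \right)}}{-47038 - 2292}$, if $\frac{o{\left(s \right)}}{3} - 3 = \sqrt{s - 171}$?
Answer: $- \frac{9}{49330} - \frac{3 i \sqrt{3}}{24665} \approx -0.00018244 - 0.00021067 i$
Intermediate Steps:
$o{\left(s \right)} = 9 + 3 \sqrt{-171 + s}$ ($o{\left(s \right)} = 9 + 3 \sqrt{s - 171} = 9 + 3 \sqrt{-171 + s}$)
$\frac{o{\left(159 \right)}}{-47038 - 2292} = \frac{9 + 3 \sqrt{-171 + 159}}{-47038 - 2292} = \frac{9 + 3 \sqrt{-12}}{-49330} = \left(9 + 3 \cdot 2 i \sqrt{3}\right) \left(- \frac{1}{49330}\right) = \left(9 + 6 i \sqrt{3}\right) \left(- \frac{1}{49330}\right) = - \frac{9}{49330} - \frac{3 i \sqrt{3}}{24665}$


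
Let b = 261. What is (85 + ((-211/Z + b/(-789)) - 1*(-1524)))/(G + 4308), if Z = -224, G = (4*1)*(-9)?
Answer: 31608471/83890688 ≈ 0.37678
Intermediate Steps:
G = -36 (G = 4*(-9) = -36)
(85 + ((-211/Z + b/(-789)) - 1*(-1524)))/(G + 4308) = (85 + ((-211/(-224) + 261/(-789)) - 1*(-1524)))/(-36 + 4308) = (85 + ((-211*(-1/224) + 261*(-1/789)) + 1524))/4272 = (85 + ((211/224 - 87/263) + 1524))*(1/4272) = (85 + (36005/58912 + 1524))*(1/4272) = (85 + 89817893/58912)*(1/4272) = (94825413/58912)*(1/4272) = 31608471/83890688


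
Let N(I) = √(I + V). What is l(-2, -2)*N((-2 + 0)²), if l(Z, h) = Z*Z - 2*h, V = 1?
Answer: 8*√5 ≈ 17.889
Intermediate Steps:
l(Z, h) = Z² - 2*h
N(I) = √(1 + I) (N(I) = √(I + 1) = √(1 + I))
l(-2, -2)*N((-2 + 0)²) = ((-2)² - 2*(-2))*√(1 + (-2 + 0)²) = (4 + 4)*√(1 + (-2)²) = 8*√(1 + 4) = 8*√5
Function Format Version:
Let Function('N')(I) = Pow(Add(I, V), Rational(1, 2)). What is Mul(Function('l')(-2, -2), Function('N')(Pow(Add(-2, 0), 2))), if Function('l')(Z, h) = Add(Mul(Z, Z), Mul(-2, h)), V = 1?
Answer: Mul(8, Pow(5, Rational(1, 2))) ≈ 17.889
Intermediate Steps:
Function('l')(Z, h) = Add(Pow(Z, 2), Mul(-2, h))
Function('N')(I) = Pow(Add(1, I), Rational(1, 2)) (Function('N')(I) = Pow(Add(I, 1), Rational(1, 2)) = Pow(Add(1, I), Rational(1, 2)))
Mul(Function('l')(-2, -2), Function('N')(Pow(Add(-2, 0), 2))) = Mul(Add(Pow(-2, 2), Mul(-2, -2)), Pow(Add(1, Pow(Add(-2, 0), 2)), Rational(1, 2))) = Mul(Add(4, 4), Pow(Add(1, Pow(-2, 2)), Rational(1, 2))) = Mul(8, Pow(Add(1, 4), Rational(1, 2))) = Mul(8, Pow(5, Rational(1, 2)))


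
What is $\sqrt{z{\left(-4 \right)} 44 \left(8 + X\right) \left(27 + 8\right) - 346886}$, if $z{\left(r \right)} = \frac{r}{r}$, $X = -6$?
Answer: $i \sqrt{343806} \approx 586.35 i$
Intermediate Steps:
$z{\left(r \right)} = 1$
$\sqrt{z{\left(-4 \right)} 44 \left(8 + X\right) \left(27 + 8\right) - 346886} = \sqrt{1 \cdot 44 \left(8 - 6\right) \left(27 + 8\right) - 346886} = \sqrt{44 \cdot 2 \cdot 35 - 346886} = \sqrt{44 \cdot 70 - 346886} = \sqrt{3080 - 346886} = \sqrt{-343806} = i \sqrt{343806}$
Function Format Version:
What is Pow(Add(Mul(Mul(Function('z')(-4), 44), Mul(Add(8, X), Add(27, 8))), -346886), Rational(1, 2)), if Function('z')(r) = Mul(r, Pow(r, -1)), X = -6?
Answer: Mul(I, Pow(343806, Rational(1, 2))) ≈ Mul(586.35, I)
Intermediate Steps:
Function('z')(r) = 1
Pow(Add(Mul(Mul(Function('z')(-4), 44), Mul(Add(8, X), Add(27, 8))), -346886), Rational(1, 2)) = Pow(Add(Mul(Mul(1, 44), Mul(Add(8, -6), Add(27, 8))), -346886), Rational(1, 2)) = Pow(Add(Mul(44, Mul(2, 35)), -346886), Rational(1, 2)) = Pow(Add(Mul(44, 70), -346886), Rational(1, 2)) = Pow(Add(3080, -346886), Rational(1, 2)) = Pow(-343806, Rational(1, 2)) = Mul(I, Pow(343806, Rational(1, 2)))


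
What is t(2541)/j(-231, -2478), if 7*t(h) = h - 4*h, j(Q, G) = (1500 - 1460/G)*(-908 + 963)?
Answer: -122661/9296150 ≈ -0.013195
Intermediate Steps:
j(Q, G) = 82500 - 80300/G (j(Q, G) = (1500 - 1460/G)*55 = 82500 - 80300/G)
t(h) = -3*h/7 (t(h) = (h - 4*h)/7 = (-3*h)/7 = -3*h/7)
t(2541)/j(-231, -2478) = (-3/7*2541)/(82500 - 80300/(-2478)) = -1089/(82500 - 80300*(-1/2478)) = -1089/(82500 + 40150/1239) = -1089/102257650/1239 = -1089*1239/102257650 = -122661/9296150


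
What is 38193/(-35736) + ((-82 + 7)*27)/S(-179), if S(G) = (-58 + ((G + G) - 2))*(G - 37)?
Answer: -5433233/4979216 ≈ -1.0912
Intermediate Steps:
S(G) = (-60 + 2*G)*(-37 + G) (S(G) = (-58 + (2*G - 2))*(-37 + G) = (-58 + (-2 + 2*G))*(-37 + G) = (-60 + 2*G)*(-37 + G))
38193/(-35736) + ((-82 + 7)*27)/S(-179) = 38193/(-35736) + ((-82 + 7)*27)/(2220 - 134*(-179) + 2*(-179)²) = 38193*(-1/35736) + (-75*27)/(2220 + 23986 + 2*32041) = -12731/11912 - 2025/(2220 + 23986 + 64082) = -12731/11912 - 2025/90288 = -12731/11912 - 2025*1/90288 = -12731/11912 - 75/3344 = -5433233/4979216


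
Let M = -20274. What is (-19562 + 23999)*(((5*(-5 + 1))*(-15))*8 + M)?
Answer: -79306938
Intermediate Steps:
(-19562 + 23999)*(((5*(-5 + 1))*(-15))*8 + M) = (-19562 + 23999)*(((5*(-5 + 1))*(-15))*8 - 20274) = 4437*(((5*(-4))*(-15))*8 - 20274) = 4437*(-20*(-15)*8 - 20274) = 4437*(300*8 - 20274) = 4437*(2400 - 20274) = 4437*(-17874) = -79306938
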